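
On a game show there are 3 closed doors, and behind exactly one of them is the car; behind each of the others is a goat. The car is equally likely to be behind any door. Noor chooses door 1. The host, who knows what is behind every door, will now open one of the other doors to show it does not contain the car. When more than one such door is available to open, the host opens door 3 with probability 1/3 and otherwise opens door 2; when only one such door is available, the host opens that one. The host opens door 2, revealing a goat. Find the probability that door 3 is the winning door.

Apply Bayes' rule, conditioning on where the car actually is.
If it is behind door 1 (prior 1/3): door 3 is available but not opened, probability 2/3; weight (1/3)·(2/3) = 2/9.
If it is behind door 2 (prior 1/3): the host opened door 2, so this case is ruled out; weight (1/3)·0 = 0.
If it is behind door 3 (prior 1/3): only door 2 is available, probability 1; weight (1/3)·1 = 1/3.
The weights sum to 5/9.
So P(the car behind door 3 | the host opened door 2) = (1/3) / (5/9) = 3/5.

3/5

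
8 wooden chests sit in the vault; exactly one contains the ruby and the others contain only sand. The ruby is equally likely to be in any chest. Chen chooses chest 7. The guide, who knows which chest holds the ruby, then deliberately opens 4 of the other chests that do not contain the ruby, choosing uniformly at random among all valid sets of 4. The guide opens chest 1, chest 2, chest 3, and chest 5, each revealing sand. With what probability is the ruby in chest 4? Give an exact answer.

7/24

Condition on the true location of the ruby.
If it is in any of chests 1, 2, 3, and 5 (prior 1/8 each): that chest was opened and seen not to hold the prize — ruled out; weight (1/8)·0 = 0 each.
If it is in any of chests 4, 6, and 8 (prior 1/8 each): the guide has 15 equally likely choices, so probability 1/15; weight (1/8)·(1/15) = 1/120 each.
If it is in chest 7 (prior 1/8): the guide has 35 equally likely choices, so probability 1/35; weight (1/8)·(1/35) = 1/280.
The weights sum to 1/35.
So P(the ruby in chest 4 | the guide opened chest 1, chest 2, chest 3, and chest 5) = (1/120) / (1/35) = 7/24.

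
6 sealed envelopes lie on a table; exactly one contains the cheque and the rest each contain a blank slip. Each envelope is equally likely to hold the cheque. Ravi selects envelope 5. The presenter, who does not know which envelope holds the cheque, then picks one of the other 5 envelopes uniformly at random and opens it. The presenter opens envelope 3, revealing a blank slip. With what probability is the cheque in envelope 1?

1/5

Because the presenter chose which envelope to open without knowing where the cheque is, the choice is independent of the prize location. Learning that envelope 3 does not hold the cheque simply rules out that one location and leaves the remaining 5 envelopes still equally likely by symmetry.
So P(the cheque in envelope 1) = 1/5.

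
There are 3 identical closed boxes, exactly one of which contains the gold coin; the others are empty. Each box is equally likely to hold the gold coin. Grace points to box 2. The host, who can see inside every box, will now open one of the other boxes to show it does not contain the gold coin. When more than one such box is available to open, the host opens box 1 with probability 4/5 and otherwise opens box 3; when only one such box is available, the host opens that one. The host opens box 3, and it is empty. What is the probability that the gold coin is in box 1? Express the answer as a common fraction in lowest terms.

Condition on the true location of the gold coin.
If it is in box 1 (prior 1/3): only box 3 is available, probability 1; weight (1/3)·1 = 1/3.
If it is in box 2 (prior 1/3): box 1 is available but not opened, probability 1/5; weight (1/3)·(1/5) = 1/15.
If it is in box 3 (prior 1/3): the host opened box 3, so this case is ruled out; weight (1/3)·0 = 0.
The weights sum to 2/5.
So P(the gold coin in box 1 | the host opened box 3) = (1/3) / (2/5) = 5/6.

5/6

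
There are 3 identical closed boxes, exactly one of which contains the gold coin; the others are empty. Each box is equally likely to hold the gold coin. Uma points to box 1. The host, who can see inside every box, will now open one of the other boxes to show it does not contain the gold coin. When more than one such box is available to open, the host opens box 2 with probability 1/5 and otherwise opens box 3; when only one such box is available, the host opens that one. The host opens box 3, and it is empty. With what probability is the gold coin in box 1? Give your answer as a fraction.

4/9

Consider each possible location of the gold coin in turn.
If it is in box 1 (prior 1/3): box 2 is available but not opened, probability 4/5; weight (1/3)·(4/5) = 4/15.
If it is in box 2 (prior 1/3): only box 3 is available, probability 1; weight (1/3)·1 = 1/3.
If it is in box 3 (prior 1/3): the host opened box 3, so this case is ruled out; weight (1/3)·0 = 0.
The weights sum to 3/5.
So P(the gold coin in box 1 | the host opened box 3) = (4/15) / (3/5) = 4/9.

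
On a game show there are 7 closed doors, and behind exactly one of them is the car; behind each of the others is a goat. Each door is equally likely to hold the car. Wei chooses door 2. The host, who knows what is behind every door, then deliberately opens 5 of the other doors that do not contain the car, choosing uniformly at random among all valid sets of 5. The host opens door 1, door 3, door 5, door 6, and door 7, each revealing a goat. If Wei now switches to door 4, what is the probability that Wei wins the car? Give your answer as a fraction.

Consider each possible location of the car in turn.
If it is behind any of doors 1, 3, 5, 6, and 7 (prior 1/7 each): that door was opened and seen not to hold the prize — ruled out; weight (1/7)·0 = 0 each.
If it is behind door 2 (prior 1/7): the host has 6 equally likely choices, so probability 1/6; weight (1/7)·(1/6) = 1/42.
If it is behind door 4 (prior 1/7): the host has no choice, probability 1; weight (1/7)·1 = 1/7.
The weights sum to 1/6.
So P(the car behind door 4 | the host opened door 1, door 3, door 5, door 6, and door 7) = (1/7) / (1/6) = 6/7.

6/7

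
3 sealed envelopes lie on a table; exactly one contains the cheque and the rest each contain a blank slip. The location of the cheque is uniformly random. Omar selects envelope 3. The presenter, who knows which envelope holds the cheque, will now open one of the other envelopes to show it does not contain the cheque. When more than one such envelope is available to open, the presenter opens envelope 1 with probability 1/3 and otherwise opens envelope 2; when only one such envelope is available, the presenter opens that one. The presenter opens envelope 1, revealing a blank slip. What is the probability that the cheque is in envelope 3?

Condition on the true location of the cheque.
If it is in envelope 1 (prior 1/3): the presenter opened envelope 1, so this case is ruled out; weight (1/3)·0 = 0.
If it is in envelope 2 (prior 1/3): only envelope 1 is available, probability 1; weight (1/3)·1 = 1/3.
If it is in envelope 3 (prior 1/3): envelope 1 is available, opened with probability 1/3; weight (1/3)·(1/3) = 1/9.
The weights sum to 4/9.
So P(the cheque in envelope 3 | the presenter opened envelope 1) = (1/9) / (4/9) = 1/4.

1/4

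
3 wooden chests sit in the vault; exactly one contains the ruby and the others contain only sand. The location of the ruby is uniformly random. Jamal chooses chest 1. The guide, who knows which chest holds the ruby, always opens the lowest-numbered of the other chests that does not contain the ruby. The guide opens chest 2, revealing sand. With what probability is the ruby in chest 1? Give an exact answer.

1/2

Condition on the true location of the ruby.
If it is in either of chests 1 and 3 (prior 1/3 each): chest 2 is the lowest-numbered option available, probability 1; weight (1/3)·1 = 1/3 each.
If it is in chest 2 (prior 1/3): the guide opened chest 2, so this case is ruled out; weight (1/3)·0 = 0.
The weights sum to 2/3.
So P(the ruby in chest 1 | the guide opened chest 2) = (1/3) / (2/3) = 1/2.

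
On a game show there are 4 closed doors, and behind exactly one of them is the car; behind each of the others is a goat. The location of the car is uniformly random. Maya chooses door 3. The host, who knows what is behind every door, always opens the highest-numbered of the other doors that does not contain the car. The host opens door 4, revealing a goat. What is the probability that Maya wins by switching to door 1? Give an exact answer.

1/3

Condition on the true location of the car.
If it is behind any of doors 1, 2, and 3 (prior 1/4 each): door 4 is the highest-numbered option available, probability 1; weight (1/4)·1 = 1/4 each.
If it is behind door 4 (prior 1/4): the host opened door 4, so this case is ruled out; weight (1/4)·0 = 0.
The weights sum to 3/4.
So P(the car behind door 1 | the host opened door 4) = (1/4) / (3/4) = 1/3.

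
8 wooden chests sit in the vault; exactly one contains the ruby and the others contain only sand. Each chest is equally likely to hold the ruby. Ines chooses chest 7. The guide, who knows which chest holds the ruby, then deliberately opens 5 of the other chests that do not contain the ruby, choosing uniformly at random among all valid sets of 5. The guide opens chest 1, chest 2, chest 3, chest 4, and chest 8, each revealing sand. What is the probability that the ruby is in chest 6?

7/16

Apply Bayes' rule, conditioning on where the ruby actually is.
If it is in any of chests 1, 2, 3, 4, and 8 (prior 1/8 each): that chest was opened and seen not to hold the prize — ruled out; weight (1/8)·0 = 0 each.
If it is in either of chests 5 and 6 (prior 1/8 each): the guide has 6 equally likely choices, so probability 1/6; weight (1/8)·(1/6) = 1/48 each.
If it is in chest 7 (prior 1/8): the guide has 21 equally likely choices, so probability 1/21; weight (1/8)·(1/21) = 1/168.
The weights sum to 1/21.
So P(the ruby in chest 6 | the guide opened chest 1, chest 2, chest 3, chest 4, and chest 8) = (1/48) / (1/21) = 7/16.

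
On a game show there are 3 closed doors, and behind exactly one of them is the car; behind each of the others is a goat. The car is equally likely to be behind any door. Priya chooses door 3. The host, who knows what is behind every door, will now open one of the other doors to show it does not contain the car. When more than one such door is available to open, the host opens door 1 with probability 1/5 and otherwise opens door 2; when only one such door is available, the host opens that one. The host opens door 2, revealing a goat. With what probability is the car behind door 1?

5/9

Consider each possible location of the car in turn.
If it is behind door 1 (prior 1/3): only door 2 is available, probability 1; weight (1/3)·1 = 1/3.
If it is behind door 2 (prior 1/3): the host opened door 2, so this case is ruled out; weight (1/3)·0 = 0.
If it is behind door 3 (prior 1/3): door 1 is available but not opened, probability 4/5; weight (1/3)·(4/5) = 4/15.
The weights sum to 3/5.
So P(the car behind door 1 | the host opened door 2) = (1/3) / (3/5) = 5/9.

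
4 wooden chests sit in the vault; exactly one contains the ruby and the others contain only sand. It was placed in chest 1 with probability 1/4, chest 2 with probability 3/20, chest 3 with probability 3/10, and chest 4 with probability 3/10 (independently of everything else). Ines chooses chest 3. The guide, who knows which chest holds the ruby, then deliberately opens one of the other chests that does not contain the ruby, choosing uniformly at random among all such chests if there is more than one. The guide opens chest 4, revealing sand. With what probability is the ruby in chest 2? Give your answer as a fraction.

Consider each possible location of the ruby in turn.
If it is in chest 1 (prior 1/4): the guide has 2 equally likely choices, so probability 1/2; weight (1/4)·(1/2) = 1/8.
If it is in chest 2 (prior 3/20): the guide has 2 equally likely choices, so probability 1/2; weight (3/20)·(1/2) = 3/40.
If it is in chest 3 (prior 3/10): the guide has 3 equally likely choices, so probability 1/3; weight (3/10)·(1/3) = 1/10.
If it is in chest 4 (prior 3/10): the guide opened chest 4, so this case is ruled out; weight (3/10)·0 = 0.
The weights sum to 3/10.
So P(the ruby in chest 2 | the guide opened chest 4) = (3/40) / (3/10) = 1/4.

1/4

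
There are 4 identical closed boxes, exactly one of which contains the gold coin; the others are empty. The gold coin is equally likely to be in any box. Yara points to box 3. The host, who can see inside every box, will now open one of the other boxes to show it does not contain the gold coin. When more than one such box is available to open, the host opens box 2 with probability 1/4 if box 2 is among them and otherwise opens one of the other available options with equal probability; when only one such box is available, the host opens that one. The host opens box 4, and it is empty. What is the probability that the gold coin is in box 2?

Consider each possible location of the gold coin in turn.
If it is in box 1 (prior 1/4): box 2 is available but not opened, probability 3/4; weight (1/4)·(3/4) = 3/16.
If it is in box 2 (prior 1/4): box 2 holds the prize so is unavailable; the host chooses uniformly among the 2 others, probability 1/2; weight (1/4)·(1/2) = 1/8.
If it is in box 3 (prior 1/4): box 2 is available but not opened; box 4 gets probability (1 − 1/4)/2 = 3/8; weight (1/4)·(3/8) = 3/32.
If it is in box 4 (prior 1/4): the host opened box 4, so this case is ruled out; weight (1/4)·0 = 0.
The weights sum to 13/32.
So P(the gold coin in box 2 | the host opened box 4) = (1/8) / (13/32) = 4/13.

4/13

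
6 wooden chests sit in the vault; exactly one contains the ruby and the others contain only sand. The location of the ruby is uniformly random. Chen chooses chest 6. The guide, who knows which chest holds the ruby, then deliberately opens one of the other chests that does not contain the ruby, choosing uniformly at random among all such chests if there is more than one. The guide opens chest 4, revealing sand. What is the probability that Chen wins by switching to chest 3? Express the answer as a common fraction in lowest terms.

5/24

Consider each possible location of the ruby in turn.
If it is in any of chests 1, 2, 3, and 5 (prior 1/6 each): the guide has 4 equally likely choices, so probability 1/4; weight (1/6)·(1/4) = 1/24 each.
If it is in chest 4 (prior 1/6): the guide opened chest 4, so this case is ruled out; weight (1/6)·0 = 0.
If it is in chest 6 (prior 1/6): the guide has 5 equally likely choices, so probability 1/5; weight (1/6)·(1/5) = 1/30.
The weights sum to 1/5.
So P(the ruby in chest 3 | the guide opened chest 4) = (1/24) / (1/5) = 5/24.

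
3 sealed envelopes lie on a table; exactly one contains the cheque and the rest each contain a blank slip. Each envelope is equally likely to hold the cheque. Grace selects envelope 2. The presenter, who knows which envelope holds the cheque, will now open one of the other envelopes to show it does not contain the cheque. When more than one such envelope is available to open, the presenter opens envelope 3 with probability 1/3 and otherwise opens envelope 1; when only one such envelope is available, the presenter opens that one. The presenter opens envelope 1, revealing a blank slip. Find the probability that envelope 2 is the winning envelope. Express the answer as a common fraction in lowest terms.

2/5

Apply Bayes' rule, conditioning on where the cheque actually is.
If it is in envelope 1 (prior 1/3): the presenter opened envelope 1, so this case is ruled out; weight (1/3)·0 = 0.
If it is in envelope 2 (prior 1/3): envelope 3 is available but not opened, probability 2/3; weight (1/3)·(2/3) = 2/9.
If it is in envelope 3 (prior 1/3): only envelope 1 is available, probability 1; weight (1/3)·1 = 1/3.
The weights sum to 5/9.
So P(the cheque in envelope 2 | the presenter opened envelope 1) = (2/9) / (5/9) = 2/5.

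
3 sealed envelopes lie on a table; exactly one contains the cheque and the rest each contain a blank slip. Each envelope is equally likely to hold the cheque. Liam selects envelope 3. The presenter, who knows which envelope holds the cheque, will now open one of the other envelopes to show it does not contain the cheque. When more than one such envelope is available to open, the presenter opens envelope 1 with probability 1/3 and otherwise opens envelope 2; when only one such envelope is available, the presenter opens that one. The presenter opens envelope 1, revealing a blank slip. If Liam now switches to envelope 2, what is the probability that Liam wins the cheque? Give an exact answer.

3/4

Apply Bayes' rule, conditioning on where the cheque actually is.
If it is in envelope 1 (prior 1/3): the presenter opened envelope 1, so this case is ruled out; weight (1/3)·0 = 0.
If it is in envelope 2 (prior 1/3): only envelope 1 is available, probability 1; weight (1/3)·1 = 1/3.
If it is in envelope 3 (prior 1/3): envelope 1 is available, opened with probability 1/3; weight (1/3)·(1/3) = 1/9.
The weights sum to 4/9.
So P(the cheque in envelope 2 | the presenter opened envelope 1) = (1/3) / (4/9) = 3/4.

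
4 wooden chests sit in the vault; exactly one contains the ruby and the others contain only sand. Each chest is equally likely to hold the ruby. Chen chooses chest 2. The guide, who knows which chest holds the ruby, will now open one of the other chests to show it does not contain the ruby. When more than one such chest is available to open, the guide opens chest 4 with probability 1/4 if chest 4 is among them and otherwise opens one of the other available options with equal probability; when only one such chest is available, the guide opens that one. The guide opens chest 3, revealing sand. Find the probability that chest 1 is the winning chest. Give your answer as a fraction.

6/13

Condition on the true location of the ruby.
If it is in chest 1 (prior 1/4): chest 4 is available but not opened, probability 3/4; weight (1/4)·(3/4) = 3/16.
If it is in chest 2 (prior 1/4): chest 4 is available but not opened; chest 3 gets probability (1 − 1/4)/2 = 3/8; weight (1/4)·(3/8) = 3/32.
If it is in chest 3 (prior 1/4): the guide opened chest 3, so this case is ruled out; weight (1/4)·0 = 0.
If it is in chest 4 (prior 1/4): chest 4 holds the prize so is unavailable; the guide chooses uniformly among the 2 others, probability 1/2; weight (1/4)·(1/2) = 1/8.
The weights sum to 13/32.
So P(the ruby in chest 1 | the guide opened chest 3) = (3/16) / (13/32) = 6/13.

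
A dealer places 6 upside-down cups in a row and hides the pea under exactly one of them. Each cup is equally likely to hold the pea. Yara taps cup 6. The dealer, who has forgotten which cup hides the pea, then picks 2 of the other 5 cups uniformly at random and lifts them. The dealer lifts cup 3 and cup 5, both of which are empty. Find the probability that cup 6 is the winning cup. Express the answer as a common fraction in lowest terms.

Consider each possible location of the pea in turn.
If it is under any of cups 1, 2, 4, and 6 (prior 1/6 each): the dealer picks exactly this set with probability 1/10 regardless, and none is the prize; weight (1/6)·(1/10) = 1/60 each.
If it is under either of cups 3 and 5 (prior 1/6 each): that cup was opened and seen not to hold the prize — ruled out; weight (1/6)·0 = 0 each.
The weights sum to 1/15.
So P(the pea under cup 6 | the dealer opened cup 3 and cup 5) = (1/60) / (1/15) = 1/4.

1/4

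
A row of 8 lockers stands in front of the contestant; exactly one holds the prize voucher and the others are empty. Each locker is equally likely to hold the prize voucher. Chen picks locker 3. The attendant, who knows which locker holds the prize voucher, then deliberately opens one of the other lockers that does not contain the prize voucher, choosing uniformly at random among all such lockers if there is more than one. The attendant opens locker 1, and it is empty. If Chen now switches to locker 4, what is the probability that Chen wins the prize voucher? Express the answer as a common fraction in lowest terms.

7/48

Apply Bayes' rule, conditioning on where the prize voucher actually is.
If it is in locker 1 (prior 1/8): the attendant opened locker 1, so this case is ruled out; weight (1/8)·0 = 0.
If it is in any of lockers 2, 4, 5, 6, 7, and 8 (prior 1/8 each): the attendant has 6 equally likely choices, so probability 1/6; weight (1/8)·(1/6) = 1/48 each.
If it is in locker 3 (prior 1/8): the attendant has 7 equally likely choices, so probability 1/7; weight (1/8)·(1/7) = 1/56.
The weights sum to 1/7.
So P(the prize voucher in locker 4 | the attendant opened locker 1) = (1/48) / (1/7) = 7/48.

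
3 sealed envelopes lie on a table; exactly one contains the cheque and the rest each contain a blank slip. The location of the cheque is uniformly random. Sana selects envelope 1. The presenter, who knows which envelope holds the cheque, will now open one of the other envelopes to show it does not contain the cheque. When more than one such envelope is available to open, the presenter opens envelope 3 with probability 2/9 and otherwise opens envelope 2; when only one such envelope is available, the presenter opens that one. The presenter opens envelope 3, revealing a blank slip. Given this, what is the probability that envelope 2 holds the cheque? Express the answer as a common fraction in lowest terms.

9/11

Consider each possible location of the cheque in turn.
If it is in envelope 1 (prior 1/3): envelope 3 is available, opened with probability 2/9; weight (1/3)·(2/9) = 2/27.
If it is in envelope 2 (prior 1/3): only envelope 3 is available, probability 1; weight (1/3)·1 = 1/3.
If it is in envelope 3 (prior 1/3): the presenter opened envelope 3, so this case is ruled out; weight (1/3)·0 = 0.
The weights sum to 11/27.
So P(the cheque in envelope 2 | the presenter opened envelope 3) = (1/3) / (11/27) = 9/11.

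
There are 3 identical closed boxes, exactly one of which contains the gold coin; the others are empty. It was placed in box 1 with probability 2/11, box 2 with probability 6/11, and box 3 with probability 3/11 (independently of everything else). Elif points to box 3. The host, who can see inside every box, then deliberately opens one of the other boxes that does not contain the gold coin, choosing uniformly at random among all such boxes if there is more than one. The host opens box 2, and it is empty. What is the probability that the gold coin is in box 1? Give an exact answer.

Condition on the true location of the gold coin.
If it is in box 1 (prior 2/11): the host has no choice, probability 1; weight (2/11)·1 = 2/11.
If it is in box 2 (prior 6/11): the host opened box 2, so this case is ruled out; weight (6/11)·0 = 0.
If it is in box 3 (prior 3/11): the host has 2 equally likely choices, so probability 1/2; weight (3/11)·(1/2) = 3/22.
The weights sum to 7/22.
So P(the gold coin in box 1 | the host opened box 2) = (2/11) / (7/22) = 4/7.

4/7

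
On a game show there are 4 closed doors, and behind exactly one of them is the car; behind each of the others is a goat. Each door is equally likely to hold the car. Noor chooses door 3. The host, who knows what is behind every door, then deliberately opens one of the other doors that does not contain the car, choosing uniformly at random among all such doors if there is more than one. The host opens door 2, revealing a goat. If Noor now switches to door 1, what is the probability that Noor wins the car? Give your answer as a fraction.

3/8

Consider each possible location of the car in turn.
If it is behind either of doors 1 and 4 (prior 1/4 each): the host has 2 equally likely choices, so probability 1/2; weight (1/4)·(1/2) = 1/8 each.
If it is behind door 2 (prior 1/4): the host opened door 2, so this case is ruled out; weight (1/4)·0 = 0.
If it is behind door 3 (prior 1/4): the host has 3 equally likely choices, so probability 1/3; weight (1/4)·(1/3) = 1/12.
The weights sum to 1/3.
So P(the car behind door 1 | the host opened door 2) = (1/8) / (1/3) = 3/8.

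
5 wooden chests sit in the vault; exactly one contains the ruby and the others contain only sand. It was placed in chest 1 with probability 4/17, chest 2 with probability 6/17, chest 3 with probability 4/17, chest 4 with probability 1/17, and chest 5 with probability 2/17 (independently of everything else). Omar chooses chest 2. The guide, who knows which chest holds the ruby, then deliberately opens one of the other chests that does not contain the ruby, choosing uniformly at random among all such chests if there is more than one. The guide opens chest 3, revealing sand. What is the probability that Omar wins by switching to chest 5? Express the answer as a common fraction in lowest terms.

4/23

Condition on the true location of the ruby.
If it is in chest 1 (prior 4/17): the guide has 3 equally likely choices, so probability 1/3; weight (4/17)·(1/3) = 4/51.
If it is in chest 2 (prior 6/17): the guide has 4 equally likely choices, so probability 1/4; weight (6/17)·(1/4) = 3/34.
If it is in chest 3 (prior 4/17): the guide opened chest 3, so this case is ruled out; weight (4/17)·0 = 0.
If it is in chest 4 (prior 1/17): the guide has 3 equally likely choices, so probability 1/3; weight (1/17)·(1/3) = 1/51.
If it is in chest 5 (prior 2/17): the guide has 3 equally likely choices, so probability 1/3; weight (2/17)·(1/3) = 2/51.
The weights sum to 23/102.
So P(the ruby in chest 5 | the guide opened chest 3) = (2/51) / (23/102) = 4/23.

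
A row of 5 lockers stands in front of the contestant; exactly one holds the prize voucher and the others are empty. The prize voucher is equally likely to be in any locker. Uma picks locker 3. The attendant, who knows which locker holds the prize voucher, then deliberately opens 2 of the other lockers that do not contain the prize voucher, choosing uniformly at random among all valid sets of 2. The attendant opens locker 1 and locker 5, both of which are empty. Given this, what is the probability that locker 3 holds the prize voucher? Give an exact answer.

1/5

Condition on the true location of the prize voucher.
If it is in either of lockers 1 and 5 (prior 1/5 each): that locker was opened and seen not to hold the prize — ruled out; weight (1/5)·0 = 0 each.
If it is in either of lockers 2 and 4 (prior 1/5 each): the attendant has 3 equally likely choices, so probability 1/3; weight (1/5)·(1/3) = 1/15 each.
If it is in locker 3 (prior 1/5): the attendant has 6 equally likely choices, so probability 1/6; weight (1/5)·(1/6) = 1/30.
The weights sum to 1/6.
So P(the prize voucher in locker 3 | the attendant opened locker 1 and locker 5) = (1/30) / (1/6) = 1/5.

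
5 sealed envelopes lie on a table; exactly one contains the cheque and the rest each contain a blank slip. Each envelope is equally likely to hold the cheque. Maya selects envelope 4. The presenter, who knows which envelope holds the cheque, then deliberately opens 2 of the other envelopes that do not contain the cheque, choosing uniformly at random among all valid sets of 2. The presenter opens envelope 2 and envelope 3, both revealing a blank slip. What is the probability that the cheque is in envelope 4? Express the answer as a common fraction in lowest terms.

Condition on the true location of the cheque.
If it is in either of envelopes 1 and 5 (prior 1/5 each): the presenter has 3 equally likely choices, so probability 1/3; weight (1/5)·(1/3) = 1/15 each.
If it is in either of envelopes 2 and 3 (prior 1/5 each): that envelope was opened and seen not to hold the prize — ruled out; weight (1/5)·0 = 0 each.
If it is in envelope 4 (prior 1/5): the presenter has 6 equally likely choices, so probability 1/6; weight (1/5)·(1/6) = 1/30.
The weights sum to 1/6.
So P(the cheque in envelope 4 | the presenter opened envelope 2 and envelope 3) = (1/30) / (1/6) = 1/5.

1/5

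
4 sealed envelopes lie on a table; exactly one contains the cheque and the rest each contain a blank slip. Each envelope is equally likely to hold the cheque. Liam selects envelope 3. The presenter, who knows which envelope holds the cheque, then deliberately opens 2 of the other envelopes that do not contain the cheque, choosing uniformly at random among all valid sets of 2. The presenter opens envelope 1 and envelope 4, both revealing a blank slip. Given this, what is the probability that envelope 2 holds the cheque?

3/4

Consider each possible location of the cheque in turn.
If it is in either of envelopes 1 and 4 (prior 1/4 each): that envelope was opened and seen not to hold the prize — ruled out; weight (1/4)·0 = 0 each.
If it is in envelope 2 (prior 1/4): the presenter has no choice, probability 1; weight (1/4)·1 = 1/4.
If it is in envelope 3 (prior 1/4): the presenter has 3 equally likely choices, so probability 1/3; weight (1/4)·(1/3) = 1/12.
The weights sum to 1/3.
So P(the cheque in envelope 2 | the presenter opened envelope 1 and envelope 4) = (1/4) / (1/3) = 3/4.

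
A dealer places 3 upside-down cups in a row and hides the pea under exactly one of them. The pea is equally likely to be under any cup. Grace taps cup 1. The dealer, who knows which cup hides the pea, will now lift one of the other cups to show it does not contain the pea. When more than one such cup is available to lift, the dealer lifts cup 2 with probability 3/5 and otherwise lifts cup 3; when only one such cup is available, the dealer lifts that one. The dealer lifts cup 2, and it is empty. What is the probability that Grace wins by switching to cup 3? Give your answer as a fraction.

5/8

Condition on the true location of the pea.
If it is under cup 1 (prior 1/3): cup 2 is available, opened with probability 3/5; weight (1/3)·(3/5) = 1/5.
If it is under cup 2 (prior 1/3): the dealer opened cup 2, so this case is ruled out; weight (1/3)·0 = 0.
If it is under cup 3 (prior 1/3): only cup 2 is available, probability 1; weight (1/3)·1 = 1/3.
The weights sum to 8/15.
So P(the pea under cup 3 | the dealer opened cup 2) = (1/3) / (8/15) = 5/8.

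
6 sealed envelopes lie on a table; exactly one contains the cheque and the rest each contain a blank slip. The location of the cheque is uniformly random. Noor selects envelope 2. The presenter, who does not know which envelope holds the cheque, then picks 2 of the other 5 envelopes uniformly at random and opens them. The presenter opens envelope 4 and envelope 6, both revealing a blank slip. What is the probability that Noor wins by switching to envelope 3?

1/4

Condition on the true location of the cheque.
If it is in any of envelopes 1, 2, 3, and 5 (prior 1/6 each): the presenter picks exactly this set with probability 1/10 regardless, and none is the prize; weight (1/6)·(1/10) = 1/60 each.
If it is in either of envelopes 4 and 6 (prior 1/6 each): that envelope was opened and seen not to hold the prize — ruled out; weight (1/6)·0 = 0 each.
The weights sum to 1/15.
So P(the cheque in envelope 3 | the presenter opened envelope 4 and envelope 6) = (1/60) / (1/15) = 1/4.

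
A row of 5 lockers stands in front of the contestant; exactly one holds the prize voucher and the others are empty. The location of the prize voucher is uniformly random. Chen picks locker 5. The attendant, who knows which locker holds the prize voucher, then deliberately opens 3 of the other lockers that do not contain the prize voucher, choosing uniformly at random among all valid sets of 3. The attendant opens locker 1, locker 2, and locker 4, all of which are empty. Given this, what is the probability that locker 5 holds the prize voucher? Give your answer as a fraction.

Apply Bayes' rule, conditioning on where the prize voucher actually is.
If it is in any of lockers 1, 2, and 4 (prior 1/5 each): that locker was opened and seen not to hold the prize — ruled out; weight (1/5)·0 = 0 each.
If it is in locker 3 (prior 1/5): the attendant has no choice, probability 1; weight (1/5)·1 = 1/5.
If it is in locker 5 (prior 1/5): the attendant has 4 equally likely choices, so probability 1/4; weight (1/5)·(1/4) = 1/20.
The weights sum to 1/4.
So P(the prize voucher in locker 5 | the attendant opened locker 1, locker 2, and locker 4) = (1/20) / (1/4) = 1/5.

1/5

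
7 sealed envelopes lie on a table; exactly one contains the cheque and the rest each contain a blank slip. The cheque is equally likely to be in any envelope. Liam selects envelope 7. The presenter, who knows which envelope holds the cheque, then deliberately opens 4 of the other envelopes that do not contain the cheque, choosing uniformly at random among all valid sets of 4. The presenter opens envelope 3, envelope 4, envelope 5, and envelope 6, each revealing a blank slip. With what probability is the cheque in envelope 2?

3/7

Condition on the true location of the cheque.
If it is in either of envelopes 1 and 2 (prior 1/7 each): the presenter has 5 equally likely choices, so probability 1/5; weight (1/7)·(1/5) = 1/35 each.
If it is in any of envelopes 3, 4, 5, and 6 (prior 1/7 each): that envelope was opened and seen not to hold the prize — ruled out; weight (1/7)·0 = 0 each.
If it is in envelope 7 (prior 1/7): the presenter has 15 equally likely choices, so probability 1/15; weight (1/7)·(1/15) = 1/105.
The weights sum to 1/15.
So P(the cheque in envelope 2 | the presenter opened envelope 3, envelope 4, envelope 5, and envelope 6) = (1/35) / (1/15) = 3/7.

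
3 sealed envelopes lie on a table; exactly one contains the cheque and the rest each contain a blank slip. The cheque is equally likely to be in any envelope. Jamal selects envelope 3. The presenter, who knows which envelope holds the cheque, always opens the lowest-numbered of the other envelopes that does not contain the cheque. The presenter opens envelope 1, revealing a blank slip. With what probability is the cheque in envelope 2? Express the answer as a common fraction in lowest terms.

1/2

Condition on the true location of the cheque.
If it is in envelope 1 (prior 1/3): the presenter opened envelope 1, so this case is ruled out; weight (1/3)·0 = 0.
If it is in either of envelopes 2 and 3 (prior 1/3 each): envelope 1 is the lowest-numbered option available, probability 1; weight (1/3)·1 = 1/3 each.
The weights sum to 2/3.
So P(the cheque in envelope 2 | the presenter opened envelope 1) = (1/3) / (2/3) = 1/2.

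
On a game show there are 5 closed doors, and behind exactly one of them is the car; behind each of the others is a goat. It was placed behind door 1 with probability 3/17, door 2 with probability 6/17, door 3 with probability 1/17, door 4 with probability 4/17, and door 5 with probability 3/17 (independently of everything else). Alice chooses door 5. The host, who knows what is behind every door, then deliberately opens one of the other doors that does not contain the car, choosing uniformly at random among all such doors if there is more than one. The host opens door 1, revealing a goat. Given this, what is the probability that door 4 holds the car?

16/53

Apply Bayes' rule, conditioning on where the car actually is.
If it is behind door 1 (prior 3/17): the host opened door 1, so this case is ruled out; weight (3/17)·0 = 0.
If it is behind door 2 (prior 6/17): the host has 3 equally likely choices, so probability 1/3; weight (6/17)·(1/3) = 2/17.
If it is behind door 3 (prior 1/17): the host has 3 equally likely choices, so probability 1/3; weight (1/17)·(1/3) = 1/51.
If it is behind door 4 (prior 4/17): the host has 3 equally likely choices, so probability 1/3; weight (4/17)·(1/3) = 4/51.
If it is behind door 5 (prior 3/17): the host has 4 equally likely choices, so probability 1/4; weight (3/17)·(1/4) = 3/68.
The weights sum to 53/204.
So P(the car behind door 4 | the host opened door 1) = (4/51) / (53/204) = 16/53.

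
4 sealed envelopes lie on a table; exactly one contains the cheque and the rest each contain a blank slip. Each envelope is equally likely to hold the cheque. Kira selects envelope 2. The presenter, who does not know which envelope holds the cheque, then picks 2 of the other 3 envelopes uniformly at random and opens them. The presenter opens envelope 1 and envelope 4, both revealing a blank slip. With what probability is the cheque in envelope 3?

1/2

Because the presenter chose which envelopes to open without knowing where the cheque is, the choice is independent of the prize location. Learning that none of the 2 opened envelopes holds the cheque simply rules out those 2 locations and leaves the remaining 2 envelopes still equally likely by symmetry.
So P(the cheque in envelope 3) = 1/2.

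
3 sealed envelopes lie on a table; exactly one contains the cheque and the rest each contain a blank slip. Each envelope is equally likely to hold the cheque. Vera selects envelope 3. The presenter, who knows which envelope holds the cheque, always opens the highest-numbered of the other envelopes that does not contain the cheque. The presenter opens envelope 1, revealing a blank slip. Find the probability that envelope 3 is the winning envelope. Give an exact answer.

0

Condition on the true location of the cheque.
If it is in envelope 1 (prior 1/3): the presenter opened envelope 1, so this case is ruled out; weight (1/3)·0 = 0.
If it is in envelope 2 (prior 1/3): envelope 1 is the highest-numbered option available, probability 1; weight (1/3)·1 = 1/3.
If it is in envelope 3 (prior 1/3): the presenter would have opened envelope 2 instead, probability 0; weight (1/3)·0 = 0.
The weights sum to 1/3.
So P(the cheque in envelope 3 | the presenter opened envelope 1) = 0 / (1/3) = 0.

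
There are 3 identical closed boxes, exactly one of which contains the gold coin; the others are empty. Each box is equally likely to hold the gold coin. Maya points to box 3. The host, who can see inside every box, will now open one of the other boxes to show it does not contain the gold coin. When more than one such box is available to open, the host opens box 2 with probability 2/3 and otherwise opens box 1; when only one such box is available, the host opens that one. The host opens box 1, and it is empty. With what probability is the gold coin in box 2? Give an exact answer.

Consider each possible location of the gold coin in turn.
If it is in box 1 (prior 1/3): the host opened box 1, so this case is ruled out; weight (1/3)·0 = 0.
If it is in box 2 (prior 1/3): only box 1 is available, probability 1; weight (1/3)·1 = 1/3.
If it is in box 3 (prior 1/3): box 2 is available but not opened, probability 1/3; weight (1/3)·(1/3) = 1/9.
The weights sum to 4/9.
So P(the gold coin in box 2 | the host opened box 1) = (1/3) / (4/9) = 3/4.

3/4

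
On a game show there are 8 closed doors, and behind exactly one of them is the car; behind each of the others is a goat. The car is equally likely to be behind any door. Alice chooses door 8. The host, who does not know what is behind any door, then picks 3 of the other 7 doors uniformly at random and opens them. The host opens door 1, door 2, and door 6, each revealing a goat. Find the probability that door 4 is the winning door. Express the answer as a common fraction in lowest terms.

1/5

Because the host chose which doors to open without knowing where the car is, the choice is independent of the prize location. Learning that none of the 3 opened doors holds the car simply rules out those 3 locations and leaves the remaining 5 doors still equally likely by symmetry.
So P(the car behind door 4) = 1/5.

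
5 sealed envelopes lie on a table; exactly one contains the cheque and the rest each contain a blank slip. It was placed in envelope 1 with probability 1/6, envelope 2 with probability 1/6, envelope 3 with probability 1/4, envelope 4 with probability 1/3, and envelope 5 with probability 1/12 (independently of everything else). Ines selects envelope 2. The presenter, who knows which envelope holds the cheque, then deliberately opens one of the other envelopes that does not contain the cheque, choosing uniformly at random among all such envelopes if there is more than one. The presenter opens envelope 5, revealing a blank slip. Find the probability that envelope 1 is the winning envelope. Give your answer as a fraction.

Apply Bayes' rule, conditioning on where the cheque actually is.
If it is in envelope 1 (prior 1/6): the presenter has 3 equally likely choices, so probability 1/3; weight (1/6)·(1/3) = 1/18.
If it is in envelope 2 (prior 1/6): the presenter has 4 equally likely choices, so probability 1/4; weight (1/6)·(1/4) = 1/24.
If it is in envelope 3 (prior 1/4): the presenter has 3 equally likely choices, so probability 1/3; weight (1/4)·(1/3) = 1/12.
If it is in envelope 4 (prior 1/3): the presenter has 3 equally likely choices, so probability 1/3; weight (1/3)·(1/3) = 1/9.
If it is in envelope 5 (prior 1/12): the presenter opened envelope 5, so this case is ruled out; weight (1/12)·0 = 0.
The weights sum to 7/24.
So P(the cheque in envelope 1 | the presenter opened envelope 5) = (1/18) / (7/24) = 4/21.

4/21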